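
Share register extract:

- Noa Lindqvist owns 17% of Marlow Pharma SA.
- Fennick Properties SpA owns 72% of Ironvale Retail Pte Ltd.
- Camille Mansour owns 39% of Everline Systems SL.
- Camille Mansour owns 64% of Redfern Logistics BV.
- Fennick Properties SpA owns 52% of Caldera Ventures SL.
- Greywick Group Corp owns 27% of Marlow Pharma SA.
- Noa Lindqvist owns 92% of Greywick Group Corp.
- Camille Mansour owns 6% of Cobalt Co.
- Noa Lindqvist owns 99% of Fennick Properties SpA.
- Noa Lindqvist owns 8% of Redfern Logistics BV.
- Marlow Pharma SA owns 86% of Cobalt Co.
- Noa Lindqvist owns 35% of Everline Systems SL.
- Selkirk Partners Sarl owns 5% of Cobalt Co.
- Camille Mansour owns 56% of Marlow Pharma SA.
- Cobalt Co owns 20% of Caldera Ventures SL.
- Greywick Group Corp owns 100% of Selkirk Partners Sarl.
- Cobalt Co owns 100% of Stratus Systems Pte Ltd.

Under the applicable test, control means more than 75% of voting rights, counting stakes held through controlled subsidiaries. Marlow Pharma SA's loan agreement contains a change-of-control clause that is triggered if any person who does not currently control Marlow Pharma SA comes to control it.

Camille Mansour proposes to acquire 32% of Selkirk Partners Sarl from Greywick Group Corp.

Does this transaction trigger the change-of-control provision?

No

The purchase adds only to Camille's holdings (Greywick's stake shrinks), so Camille is the only person who could newly come to control Marlow.
Camille's largest direct stake is 64% in Redfern, which does not meet the threshold, so Camille controls no company.
In Marlow, Camille's side holds only 56%, not > 75%.
So before the transaction, Camille does not control Marlow.
After the purchase, Camille holds 32% of Selkirk directly, and Greywick's stake falls to 68%.
Camille's side now holds 32% of Selkirk, not > 75%, so Camille still does not control Selkirk.
After the transaction, Camille's side holds 56% of Marlow, not > 75%, so Camille still does not control Marlow.
No new person acquires control, so the clause is not triggered.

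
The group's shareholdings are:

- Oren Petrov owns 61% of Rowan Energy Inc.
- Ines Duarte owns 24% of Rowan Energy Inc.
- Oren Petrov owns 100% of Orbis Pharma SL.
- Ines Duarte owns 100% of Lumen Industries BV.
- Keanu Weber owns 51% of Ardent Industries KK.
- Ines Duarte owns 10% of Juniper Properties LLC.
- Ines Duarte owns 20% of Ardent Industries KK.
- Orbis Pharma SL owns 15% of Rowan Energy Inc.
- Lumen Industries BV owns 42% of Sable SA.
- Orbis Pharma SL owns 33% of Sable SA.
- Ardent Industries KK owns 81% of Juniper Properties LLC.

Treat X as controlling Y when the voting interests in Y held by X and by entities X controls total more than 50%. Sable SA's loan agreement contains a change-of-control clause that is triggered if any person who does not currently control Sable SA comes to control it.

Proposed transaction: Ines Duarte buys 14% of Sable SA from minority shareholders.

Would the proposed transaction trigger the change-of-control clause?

Yes

The purchase changes only Ines's holdings, so Ines is the only person who could newly come to control Sable.
Ines holds 100% of Lumen, so Ines controls Lumen.
In Sable, Ines's side holds only 42%, not > 50%.
So before the transaction, Ines does not control Sable.
After the purchase, Ines holds 14% of Sable directly.
Lumen and Ines together hold 42% + 14% = 56% of Sable, so Ines controls Sable.
Ines did not control Sable before and does after, so the clause is triggered.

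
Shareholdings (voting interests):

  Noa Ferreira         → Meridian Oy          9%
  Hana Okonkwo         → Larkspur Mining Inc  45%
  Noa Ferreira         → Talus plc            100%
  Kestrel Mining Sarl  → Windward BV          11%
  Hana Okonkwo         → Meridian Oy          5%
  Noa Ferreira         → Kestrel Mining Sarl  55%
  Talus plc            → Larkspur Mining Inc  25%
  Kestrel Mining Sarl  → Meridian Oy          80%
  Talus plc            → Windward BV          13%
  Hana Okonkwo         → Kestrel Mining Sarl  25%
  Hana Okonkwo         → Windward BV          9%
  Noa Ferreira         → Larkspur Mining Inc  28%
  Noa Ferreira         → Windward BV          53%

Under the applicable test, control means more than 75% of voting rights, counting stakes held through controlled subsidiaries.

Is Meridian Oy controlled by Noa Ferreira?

Noa holds 100% of Talus, so Noa controls Talus.
In Meridian, Noa's side holds only 9%, not > 75%.
So Noa does not control Meridian.

No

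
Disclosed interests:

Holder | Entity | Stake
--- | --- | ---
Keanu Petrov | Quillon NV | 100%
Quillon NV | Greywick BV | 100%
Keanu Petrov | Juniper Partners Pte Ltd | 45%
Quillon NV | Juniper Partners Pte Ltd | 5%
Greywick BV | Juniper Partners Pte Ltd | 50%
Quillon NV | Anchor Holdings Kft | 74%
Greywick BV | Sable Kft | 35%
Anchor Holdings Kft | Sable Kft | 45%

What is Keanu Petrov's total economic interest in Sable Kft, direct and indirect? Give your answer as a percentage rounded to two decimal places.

68.30%

Keanu reaches Sable along 2 paths.
Via Quillon → Anchor: 100% × 74% × 45% = 33.3%.
Via Quillon → Greywick: 100% × 100% × 35% = 35%.
Total: 33.3% + 35% = 68.3%.
Rounded: 68.30%.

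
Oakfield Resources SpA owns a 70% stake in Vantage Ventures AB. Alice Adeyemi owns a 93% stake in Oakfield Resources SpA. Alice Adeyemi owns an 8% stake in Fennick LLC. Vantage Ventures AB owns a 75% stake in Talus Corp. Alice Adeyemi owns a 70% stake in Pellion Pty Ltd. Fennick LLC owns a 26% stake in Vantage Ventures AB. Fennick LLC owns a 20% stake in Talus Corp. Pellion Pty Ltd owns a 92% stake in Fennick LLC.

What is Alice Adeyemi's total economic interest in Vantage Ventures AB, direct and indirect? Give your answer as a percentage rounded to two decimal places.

Alice reaches Vantage along 3 paths.
Via Oakfield: 93% × 70% = 65.1%.
Via Pellion → Fennick: 70% × 92% × 26% = 16.744%.
Via Fennick: 8% × 26% = 2.08%.
Total: 65.1% + 16.744% + 2.08% = 83.924%.
Rounded: 83.92%.

83.92%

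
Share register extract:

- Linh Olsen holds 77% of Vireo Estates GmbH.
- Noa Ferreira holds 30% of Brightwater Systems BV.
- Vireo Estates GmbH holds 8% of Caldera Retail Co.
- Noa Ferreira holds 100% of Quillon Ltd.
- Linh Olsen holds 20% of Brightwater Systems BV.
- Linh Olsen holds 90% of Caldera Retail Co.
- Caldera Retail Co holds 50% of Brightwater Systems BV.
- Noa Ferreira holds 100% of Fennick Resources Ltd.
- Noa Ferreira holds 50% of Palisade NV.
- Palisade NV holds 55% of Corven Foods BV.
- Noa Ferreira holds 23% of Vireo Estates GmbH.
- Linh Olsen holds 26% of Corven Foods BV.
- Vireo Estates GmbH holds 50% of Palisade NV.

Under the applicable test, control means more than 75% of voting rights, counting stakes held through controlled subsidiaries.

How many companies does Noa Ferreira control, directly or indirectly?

2

Noa holds 100% of Quillon, so Noa controls Quillon.
Noa holds 100% of Fennick, so Noa controls Fennick.
No other company's threshold is met.
Noa controls 2 companies.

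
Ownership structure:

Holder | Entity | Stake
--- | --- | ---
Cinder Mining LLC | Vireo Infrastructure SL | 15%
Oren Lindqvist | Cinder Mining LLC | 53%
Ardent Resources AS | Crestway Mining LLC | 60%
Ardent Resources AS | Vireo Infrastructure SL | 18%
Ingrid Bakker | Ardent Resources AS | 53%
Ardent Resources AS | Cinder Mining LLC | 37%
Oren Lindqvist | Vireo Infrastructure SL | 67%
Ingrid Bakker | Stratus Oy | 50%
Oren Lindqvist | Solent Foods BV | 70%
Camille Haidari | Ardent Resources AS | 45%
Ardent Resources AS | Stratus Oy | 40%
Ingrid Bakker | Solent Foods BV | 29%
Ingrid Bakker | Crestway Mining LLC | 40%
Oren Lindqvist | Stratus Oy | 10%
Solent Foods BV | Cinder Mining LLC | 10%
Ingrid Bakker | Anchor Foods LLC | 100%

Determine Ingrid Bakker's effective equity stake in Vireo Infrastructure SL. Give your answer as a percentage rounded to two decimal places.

12.92%

Ingrid reaches Vireo along 3 paths.
Via Solent → Cinder: 29% × 10% × 15% = 0.435%.
Via Ardent → Cinder: 53% × 37% × 15% = 2.9415%.
Via Ardent: 53% × 18% = 9.54%.
Total: 0.435% + 2.9415% + 9.54% = 12.9165%.
Rounded: 12.92%.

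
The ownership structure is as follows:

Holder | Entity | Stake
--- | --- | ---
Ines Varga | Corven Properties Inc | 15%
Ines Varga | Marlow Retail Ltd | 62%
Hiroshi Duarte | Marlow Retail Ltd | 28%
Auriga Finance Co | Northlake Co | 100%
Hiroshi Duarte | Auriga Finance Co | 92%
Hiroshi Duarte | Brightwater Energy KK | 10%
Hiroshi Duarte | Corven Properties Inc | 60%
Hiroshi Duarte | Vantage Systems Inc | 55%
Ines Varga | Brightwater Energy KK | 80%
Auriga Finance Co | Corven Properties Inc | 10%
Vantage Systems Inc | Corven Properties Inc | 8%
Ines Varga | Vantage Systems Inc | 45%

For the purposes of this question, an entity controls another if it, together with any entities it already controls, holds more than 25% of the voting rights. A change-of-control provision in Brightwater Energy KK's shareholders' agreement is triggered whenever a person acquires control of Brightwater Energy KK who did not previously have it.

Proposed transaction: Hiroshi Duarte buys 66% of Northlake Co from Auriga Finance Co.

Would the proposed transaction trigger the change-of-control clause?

The purchase adds only to Hiroshi's holdings (Auriga's stake shrinks), so Hiroshi is the only person who could newly come to control Brightwater.
Hiroshi holds 55% of Vantage, so Hiroshi controls Vantage.
Hiroshi holds 28% of Marlow, so Hiroshi controls Marlow.
Hiroshi holds 92% of Auriga, so Hiroshi controls Auriga.
Vantage and Hiroshi and Auriga together hold 8% + 60% + 10% = 78% of Corven, so Hiroshi controls Corven.
Auriga holds 100% of Northlake, so Hiroshi controls Northlake.
In Brightwater, Hiroshi's side holds only 10%, not > 25%.
So before the transaction, Hiroshi does not control Brightwater.
After the purchase, Hiroshi holds 66% of Northlake directly, and Auriga's stake falls to 34%.
Auriga and Hiroshi together hold 34% + 66% = 100% of Northlake, so Hiroshi controls Northlake.
After the transaction, Hiroshi's side holds 10% of Brightwater, not > 25%, so Hiroshi still does not control Brightwater.
No new person acquires control, so the clause is not triggered.

No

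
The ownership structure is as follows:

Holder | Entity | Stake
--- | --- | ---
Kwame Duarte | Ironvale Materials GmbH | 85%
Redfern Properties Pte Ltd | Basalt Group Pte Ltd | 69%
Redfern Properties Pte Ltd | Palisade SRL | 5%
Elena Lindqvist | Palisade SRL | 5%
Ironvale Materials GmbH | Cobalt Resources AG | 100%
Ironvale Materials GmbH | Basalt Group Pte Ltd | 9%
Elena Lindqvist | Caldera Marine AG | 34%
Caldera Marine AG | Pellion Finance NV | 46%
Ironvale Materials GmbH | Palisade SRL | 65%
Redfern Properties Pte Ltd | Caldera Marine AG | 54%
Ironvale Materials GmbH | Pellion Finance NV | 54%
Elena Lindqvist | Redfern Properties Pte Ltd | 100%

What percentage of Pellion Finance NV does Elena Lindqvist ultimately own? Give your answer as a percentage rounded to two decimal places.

Elena reaches Pellion along 2 paths.
Via Redfern → Caldera: 100% × 54% × 46% = 24.84%.
Via Caldera: 34% × 46% = 15.64%.
Total: 24.84% + 15.64% = 40.48%.

40.48%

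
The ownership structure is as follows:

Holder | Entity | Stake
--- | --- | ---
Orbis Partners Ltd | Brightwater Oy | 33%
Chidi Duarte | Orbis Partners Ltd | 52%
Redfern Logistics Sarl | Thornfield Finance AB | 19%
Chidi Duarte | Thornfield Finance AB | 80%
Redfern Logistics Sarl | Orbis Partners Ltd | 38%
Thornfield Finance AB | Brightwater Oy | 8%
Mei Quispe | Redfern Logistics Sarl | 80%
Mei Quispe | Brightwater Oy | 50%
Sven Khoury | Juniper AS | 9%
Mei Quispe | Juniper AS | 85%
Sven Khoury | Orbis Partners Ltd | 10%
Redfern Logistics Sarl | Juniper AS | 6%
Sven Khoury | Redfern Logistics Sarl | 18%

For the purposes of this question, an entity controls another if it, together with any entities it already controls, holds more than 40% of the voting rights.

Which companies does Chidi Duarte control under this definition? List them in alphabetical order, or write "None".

Chidi holds 52% of Orbis, so Chidi controls Orbis.
Chidi holds 80% of Thornfield, so Chidi controls Thornfield.
Orbis and Thornfield together hold 33% + 8% = 41% of Brightwater, so Chidi controls Brightwater.
No other company's threshold is met.

Brightwater Oy, Orbis Partners Ltd, Thornfield Finance AB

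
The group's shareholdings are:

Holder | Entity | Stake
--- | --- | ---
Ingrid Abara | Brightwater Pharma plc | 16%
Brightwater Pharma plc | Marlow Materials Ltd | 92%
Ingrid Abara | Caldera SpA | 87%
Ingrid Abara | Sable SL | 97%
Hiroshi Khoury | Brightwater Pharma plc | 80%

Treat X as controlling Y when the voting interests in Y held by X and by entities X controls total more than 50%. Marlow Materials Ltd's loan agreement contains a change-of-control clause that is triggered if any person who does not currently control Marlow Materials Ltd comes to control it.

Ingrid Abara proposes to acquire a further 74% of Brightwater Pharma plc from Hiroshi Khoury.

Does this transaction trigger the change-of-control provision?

Yes

The purchase adds only to Ingrid's holdings (Hiroshi's stake shrinks), so Ingrid is the only person who could newly come to control Marlow.
Ingrid holds 87% of Caldera, so Ingrid controls Caldera.
Ingrid holds 97% of Sable, so Ingrid controls Sable.
Neither Ingrid nor any entity Ingrid controls holds any voting interest in Marlow.
So before the transaction, Ingrid does not control Marlow.
After the purchase, Ingrid's direct stake in Brightwater rises to 16% + 74% = 90%, and Hiroshi's stake falls to 6%.
Ingrid holds 90% of Brightwater, so Ingrid controls Brightwater.
Brightwater holds 92% of Marlow, so Ingrid controls Marlow.
Ingrid did not control Marlow before and does after, so the clause is triggered.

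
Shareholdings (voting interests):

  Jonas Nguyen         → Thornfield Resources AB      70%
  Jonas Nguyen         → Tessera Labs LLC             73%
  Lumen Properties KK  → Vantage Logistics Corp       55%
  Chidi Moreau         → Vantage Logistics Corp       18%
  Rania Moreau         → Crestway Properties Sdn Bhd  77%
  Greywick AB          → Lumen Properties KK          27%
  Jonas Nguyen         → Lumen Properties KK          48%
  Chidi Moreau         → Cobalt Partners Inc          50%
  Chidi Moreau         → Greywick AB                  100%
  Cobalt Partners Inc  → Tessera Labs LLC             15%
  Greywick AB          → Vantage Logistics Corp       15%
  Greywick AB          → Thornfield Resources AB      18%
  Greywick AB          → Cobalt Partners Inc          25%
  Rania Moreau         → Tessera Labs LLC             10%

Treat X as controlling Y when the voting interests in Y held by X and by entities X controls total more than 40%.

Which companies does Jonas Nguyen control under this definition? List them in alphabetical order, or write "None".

Lumen Properties KK, Tessera Labs LLC, Thornfield Resources AB, Vantage Logistics Corp

Jonas holds 48% of Lumen, so Jonas controls Lumen.
Jonas holds 73% of Tessera, so Jonas controls Tessera.
Jonas holds 70% of Thornfield, so Jonas controls Thornfield.
Lumen holds 55% of Vantage, so Jonas controls Vantage.
No other company's threshold is met.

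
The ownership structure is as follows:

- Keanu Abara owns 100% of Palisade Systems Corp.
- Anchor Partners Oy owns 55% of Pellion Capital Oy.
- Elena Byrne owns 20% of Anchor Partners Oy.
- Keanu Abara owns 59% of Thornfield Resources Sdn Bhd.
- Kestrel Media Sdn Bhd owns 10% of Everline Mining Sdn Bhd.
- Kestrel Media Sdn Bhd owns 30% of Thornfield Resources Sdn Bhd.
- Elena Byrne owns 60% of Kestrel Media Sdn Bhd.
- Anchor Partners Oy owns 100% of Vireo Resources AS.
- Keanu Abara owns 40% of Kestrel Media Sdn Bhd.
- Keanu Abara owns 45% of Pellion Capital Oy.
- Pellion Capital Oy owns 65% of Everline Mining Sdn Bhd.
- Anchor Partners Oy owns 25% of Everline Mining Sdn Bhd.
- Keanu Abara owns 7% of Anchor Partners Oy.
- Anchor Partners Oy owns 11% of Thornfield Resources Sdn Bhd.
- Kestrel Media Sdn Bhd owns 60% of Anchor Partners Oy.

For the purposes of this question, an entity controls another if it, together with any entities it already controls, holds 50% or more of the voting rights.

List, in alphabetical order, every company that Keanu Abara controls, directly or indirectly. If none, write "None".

Keanu holds 59% of Thornfield, so Keanu controls Thornfield.
Keanu holds 100% of Palisade, so Keanu controls Palisade.
No other company's threshold is met.

Palisade Systems Corp, Thornfield Resources Sdn Bhd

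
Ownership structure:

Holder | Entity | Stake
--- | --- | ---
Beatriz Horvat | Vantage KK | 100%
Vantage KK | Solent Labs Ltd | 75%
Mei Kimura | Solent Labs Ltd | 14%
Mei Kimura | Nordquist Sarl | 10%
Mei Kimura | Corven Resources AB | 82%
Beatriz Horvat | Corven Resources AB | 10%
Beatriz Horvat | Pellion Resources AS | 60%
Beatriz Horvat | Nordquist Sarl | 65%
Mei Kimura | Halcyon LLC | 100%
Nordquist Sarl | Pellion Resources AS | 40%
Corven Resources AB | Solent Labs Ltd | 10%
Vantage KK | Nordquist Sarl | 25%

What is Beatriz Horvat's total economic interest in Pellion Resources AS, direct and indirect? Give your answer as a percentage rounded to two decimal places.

96.00%

Beatriz reaches Pellion along 3 paths.
Via Nordquist: 65% × 40% = 26%.
Via Vantage → Nordquist: 100% × 25% × 40% = 10%.
Direct stake: 60% = 60%.
Total: 26% + 10% + 60% = 96%.
Rounded: 96.00%.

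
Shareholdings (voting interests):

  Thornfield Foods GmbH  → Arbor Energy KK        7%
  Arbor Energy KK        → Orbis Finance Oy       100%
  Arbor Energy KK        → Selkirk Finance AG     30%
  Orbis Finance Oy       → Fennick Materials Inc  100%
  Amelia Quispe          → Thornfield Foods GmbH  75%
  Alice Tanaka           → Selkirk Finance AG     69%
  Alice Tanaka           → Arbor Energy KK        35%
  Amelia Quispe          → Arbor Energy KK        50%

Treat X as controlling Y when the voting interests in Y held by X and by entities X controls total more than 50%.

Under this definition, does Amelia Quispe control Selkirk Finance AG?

No

Amelia holds 75% of Thornfield, so Amelia controls Thornfield.
Thornfield and Amelia together hold 7% + 50% = 57% of Arbor, so Amelia controls Arbor.
Arbor holds 100% of Orbis, so Amelia controls Orbis.
Orbis holds 100% of Fennick, so Amelia controls Fennick.
In Selkirk, Amelia's side holds only 30%, not > 50%.
So Amelia does not control Selkirk.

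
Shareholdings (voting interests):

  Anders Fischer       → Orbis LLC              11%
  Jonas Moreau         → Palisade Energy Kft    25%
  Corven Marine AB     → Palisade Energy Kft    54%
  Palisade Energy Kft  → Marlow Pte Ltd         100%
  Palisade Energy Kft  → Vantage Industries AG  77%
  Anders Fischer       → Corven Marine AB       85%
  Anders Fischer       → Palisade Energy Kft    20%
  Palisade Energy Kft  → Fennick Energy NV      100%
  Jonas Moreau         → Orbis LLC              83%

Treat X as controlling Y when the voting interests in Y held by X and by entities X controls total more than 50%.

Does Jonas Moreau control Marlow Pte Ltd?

No

Jonas holds 83% of Orbis, so Jonas controls Orbis.
Neither Jonas nor any entity Jonas controls holds any voting interest in Marlow.
So Jonas does not control Marlow.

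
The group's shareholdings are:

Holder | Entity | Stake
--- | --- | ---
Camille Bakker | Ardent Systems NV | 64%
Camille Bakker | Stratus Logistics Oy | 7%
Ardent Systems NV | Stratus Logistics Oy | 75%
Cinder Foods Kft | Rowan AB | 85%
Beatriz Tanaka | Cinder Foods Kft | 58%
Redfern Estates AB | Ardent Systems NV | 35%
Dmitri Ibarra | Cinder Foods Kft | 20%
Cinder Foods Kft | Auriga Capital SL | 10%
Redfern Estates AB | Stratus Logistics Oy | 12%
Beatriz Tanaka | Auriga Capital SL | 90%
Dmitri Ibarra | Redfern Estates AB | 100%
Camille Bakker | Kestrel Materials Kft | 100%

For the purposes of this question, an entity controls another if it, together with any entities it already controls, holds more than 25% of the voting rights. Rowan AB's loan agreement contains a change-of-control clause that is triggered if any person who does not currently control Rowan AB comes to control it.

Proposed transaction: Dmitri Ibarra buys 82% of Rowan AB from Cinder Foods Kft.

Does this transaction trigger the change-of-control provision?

The purchase adds only to Dmitri's holdings (Cinder's stake shrinks), so Dmitri is the only person who could newly come to control Rowan.
Dmitri holds 100% of Redfern, so Dmitri controls Redfern.
Redfern holds 35% of Ardent, so Dmitri controls Ardent.
Ardent and Redfern together hold 75% + 12% = 87% of Stratus, so Dmitri controls Stratus.
Neither Dmitri nor any entity Dmitri controls holds any voting interest in Rowan.
So before the transaction, Dmitri does not control Rowan.
After the purchase, Dmitri holds 82% of Rowan directly, and Cinder's stake falls to 3%.
Dmitri holds 82% of Rowan, so Dmitri controls Rowan.
Dmitri did not control Rowan before and does after, so the clause is triggered.

Yes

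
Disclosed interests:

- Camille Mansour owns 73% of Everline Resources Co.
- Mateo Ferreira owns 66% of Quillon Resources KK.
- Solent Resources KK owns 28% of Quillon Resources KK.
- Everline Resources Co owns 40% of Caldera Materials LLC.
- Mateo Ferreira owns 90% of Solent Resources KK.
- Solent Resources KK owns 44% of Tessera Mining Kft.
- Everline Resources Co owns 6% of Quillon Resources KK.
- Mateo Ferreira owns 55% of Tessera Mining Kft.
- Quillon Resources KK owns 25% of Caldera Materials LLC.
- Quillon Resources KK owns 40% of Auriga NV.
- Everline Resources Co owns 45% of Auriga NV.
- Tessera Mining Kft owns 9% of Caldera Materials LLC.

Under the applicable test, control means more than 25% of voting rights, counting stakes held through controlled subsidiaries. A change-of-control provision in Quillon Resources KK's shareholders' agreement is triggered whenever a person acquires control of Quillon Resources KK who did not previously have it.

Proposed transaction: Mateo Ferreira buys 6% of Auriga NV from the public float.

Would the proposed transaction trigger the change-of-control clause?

The purchase changes only Mateo's holdings, so Mateo is the only person who could newly come to control Quillon.
Mateo holds 90% of Solent, so Mateo controls Solent.
Solent and Mateo together hold 28% + 66% = 94% of Quillon, so Mateo controls Quillon.
So Mateo already controls Quillon before the transaction.
After the purchase, Mateo holds 6% of Auriga directly.
Mateo controlled Quillon already, so this is not a new person acquiring control; every other person's position is unchanged or reduced.
No new person acquires control, so the clause is not triggered.

No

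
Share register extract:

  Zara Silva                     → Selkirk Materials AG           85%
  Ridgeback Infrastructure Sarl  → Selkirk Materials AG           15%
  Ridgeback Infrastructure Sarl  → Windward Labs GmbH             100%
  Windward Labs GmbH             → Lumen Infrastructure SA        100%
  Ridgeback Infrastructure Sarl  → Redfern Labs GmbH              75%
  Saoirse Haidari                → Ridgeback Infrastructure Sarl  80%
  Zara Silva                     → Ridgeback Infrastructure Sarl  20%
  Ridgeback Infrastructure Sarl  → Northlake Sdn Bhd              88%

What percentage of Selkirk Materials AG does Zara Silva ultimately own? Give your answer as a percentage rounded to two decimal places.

88.00%

Zara reaches Selkirk along 2 paths.
Direct stake: 85% = 85%.
Via Ridgeback: 20% × 15% = 3%.
Total: 85% + 3% = 88%.
Rounded: 88.00%.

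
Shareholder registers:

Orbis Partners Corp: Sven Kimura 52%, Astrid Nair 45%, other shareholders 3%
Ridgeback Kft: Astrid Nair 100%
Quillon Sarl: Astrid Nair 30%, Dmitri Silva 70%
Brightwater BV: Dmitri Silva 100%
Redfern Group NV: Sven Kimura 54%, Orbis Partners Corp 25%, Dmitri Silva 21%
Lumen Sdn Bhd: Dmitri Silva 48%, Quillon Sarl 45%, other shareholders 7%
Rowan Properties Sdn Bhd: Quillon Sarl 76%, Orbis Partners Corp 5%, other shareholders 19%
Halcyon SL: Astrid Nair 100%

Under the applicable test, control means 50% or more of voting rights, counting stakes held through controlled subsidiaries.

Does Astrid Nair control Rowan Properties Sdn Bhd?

Astrid holds 100% of Ridgeback, so Astrid controls Ridgeback.
Astrid holds 100% of Halcyon, so Astrid controls Halcyon.
Neither Astrid nor any entity Astrid controls holds any voting interest in Rowan.
So Astrid does not control Rowan.

No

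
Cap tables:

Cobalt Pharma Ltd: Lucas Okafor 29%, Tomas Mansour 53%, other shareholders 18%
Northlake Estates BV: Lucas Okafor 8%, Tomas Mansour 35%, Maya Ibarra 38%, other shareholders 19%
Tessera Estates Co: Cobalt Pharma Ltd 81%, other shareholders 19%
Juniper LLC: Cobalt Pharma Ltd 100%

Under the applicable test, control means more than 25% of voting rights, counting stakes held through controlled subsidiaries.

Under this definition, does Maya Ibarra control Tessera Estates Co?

No

Maya holds 38% of Northlake, so Maya controls Northlake.
Neither Maya nor any entity Maya controls holds any voting interest in Tessera.
So Maya does not control Tessera.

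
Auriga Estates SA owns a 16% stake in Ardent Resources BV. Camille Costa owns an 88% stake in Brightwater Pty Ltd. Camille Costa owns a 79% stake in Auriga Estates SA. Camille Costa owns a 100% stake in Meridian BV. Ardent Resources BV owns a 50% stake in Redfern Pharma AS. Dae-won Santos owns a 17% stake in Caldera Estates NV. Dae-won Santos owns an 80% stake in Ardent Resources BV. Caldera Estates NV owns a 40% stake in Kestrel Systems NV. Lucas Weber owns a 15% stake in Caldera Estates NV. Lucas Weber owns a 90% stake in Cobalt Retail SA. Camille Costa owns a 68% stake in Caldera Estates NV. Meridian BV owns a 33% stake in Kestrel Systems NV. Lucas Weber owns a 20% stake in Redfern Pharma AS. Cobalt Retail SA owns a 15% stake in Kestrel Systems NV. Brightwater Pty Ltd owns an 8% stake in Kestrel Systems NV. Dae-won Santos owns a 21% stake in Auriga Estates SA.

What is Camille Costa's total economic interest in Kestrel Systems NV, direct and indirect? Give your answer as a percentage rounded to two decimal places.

Camille reaches Kestrel along 3 paths.
Via Meridian: 100% × 33% = 33%.
Via Caldera: 68% × 40% = 27.2%.
Via Brightwater: 88% × 8% = 7.04%.
Total: 33% + 27.2% + 7.04% = 67.24%.

67.24%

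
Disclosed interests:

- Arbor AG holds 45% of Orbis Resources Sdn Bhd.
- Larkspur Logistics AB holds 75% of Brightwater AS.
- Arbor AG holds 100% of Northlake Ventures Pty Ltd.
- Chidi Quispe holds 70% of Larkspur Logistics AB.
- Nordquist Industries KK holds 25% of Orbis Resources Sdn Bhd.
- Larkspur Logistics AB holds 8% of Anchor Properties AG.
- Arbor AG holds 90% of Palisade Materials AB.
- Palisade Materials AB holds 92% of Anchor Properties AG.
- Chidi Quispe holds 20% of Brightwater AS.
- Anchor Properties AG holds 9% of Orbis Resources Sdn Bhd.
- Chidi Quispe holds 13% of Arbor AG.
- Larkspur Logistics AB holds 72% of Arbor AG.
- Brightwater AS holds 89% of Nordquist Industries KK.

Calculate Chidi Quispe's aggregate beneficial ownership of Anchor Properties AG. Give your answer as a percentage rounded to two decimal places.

Chidi reaches Anchor along 3 paths.
Via Larkspur → Arbor → Palisade: 70% × 72% × 90% × 92% = 41.7312%.
Via Arbor → Palisade: 13% × 90% × 92% = 10.764%.
Via Larkspur: 70% × 8% = 5.6%.
Total: 41.7312% + 10.764% + 5.6% = 58.0952%.
Rounded: 58.10%.

58.10%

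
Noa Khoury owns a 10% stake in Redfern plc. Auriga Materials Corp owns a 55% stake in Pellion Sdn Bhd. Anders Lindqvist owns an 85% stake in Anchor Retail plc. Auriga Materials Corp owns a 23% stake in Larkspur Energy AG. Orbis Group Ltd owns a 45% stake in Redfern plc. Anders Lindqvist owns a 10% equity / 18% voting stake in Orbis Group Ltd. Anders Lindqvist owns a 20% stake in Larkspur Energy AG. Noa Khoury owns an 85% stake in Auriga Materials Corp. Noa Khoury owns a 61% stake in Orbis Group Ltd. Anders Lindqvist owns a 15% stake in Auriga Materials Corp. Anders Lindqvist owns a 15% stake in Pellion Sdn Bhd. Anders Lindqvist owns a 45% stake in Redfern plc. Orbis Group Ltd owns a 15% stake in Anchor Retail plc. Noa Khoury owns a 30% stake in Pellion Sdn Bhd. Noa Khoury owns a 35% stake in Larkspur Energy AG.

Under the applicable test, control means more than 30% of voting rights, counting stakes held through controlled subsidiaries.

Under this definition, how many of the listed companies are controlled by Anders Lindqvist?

2

Anders holds 45% of Redfern, so Anders controls Redfern.
Anders holds 85% of Anchor, so Anders controls Anchor.
No other company's threshold is met.
Anders controls 2 companies.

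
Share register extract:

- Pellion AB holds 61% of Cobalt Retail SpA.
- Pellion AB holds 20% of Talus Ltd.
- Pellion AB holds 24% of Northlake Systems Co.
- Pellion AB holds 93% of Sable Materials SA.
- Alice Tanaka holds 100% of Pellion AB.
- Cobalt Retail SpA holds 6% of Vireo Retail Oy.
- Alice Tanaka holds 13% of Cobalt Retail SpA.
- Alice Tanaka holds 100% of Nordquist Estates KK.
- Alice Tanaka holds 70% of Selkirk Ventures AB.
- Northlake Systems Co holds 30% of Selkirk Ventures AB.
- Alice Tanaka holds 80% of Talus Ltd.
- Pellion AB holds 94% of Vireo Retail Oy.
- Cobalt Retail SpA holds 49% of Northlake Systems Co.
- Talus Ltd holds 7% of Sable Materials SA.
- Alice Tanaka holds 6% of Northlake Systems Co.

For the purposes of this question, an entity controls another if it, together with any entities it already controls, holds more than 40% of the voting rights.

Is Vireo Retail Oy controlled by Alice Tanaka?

Yes

Alice holds 100% of Pellion, so Alice controls Pellion.
Pellion and Alice together hold 61% + 13% = 74% of Cobalt, so Alice controls Cobalt.
Cobalt and Pellion together hold 6% + 94% = 100% of Vireo, so Alice controls Vireo.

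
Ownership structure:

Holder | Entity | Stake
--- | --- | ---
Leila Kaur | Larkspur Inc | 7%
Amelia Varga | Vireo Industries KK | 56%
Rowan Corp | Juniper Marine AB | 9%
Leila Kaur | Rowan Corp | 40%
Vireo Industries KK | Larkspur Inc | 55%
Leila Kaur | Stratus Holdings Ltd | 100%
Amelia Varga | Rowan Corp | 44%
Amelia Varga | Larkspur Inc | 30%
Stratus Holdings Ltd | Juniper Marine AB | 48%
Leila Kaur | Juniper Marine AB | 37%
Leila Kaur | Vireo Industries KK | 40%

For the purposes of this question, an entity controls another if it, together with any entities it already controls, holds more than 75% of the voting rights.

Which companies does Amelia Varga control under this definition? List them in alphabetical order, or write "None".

None

Amelia's largest direct stake is 56% in Vireo, which does not meet the threshold.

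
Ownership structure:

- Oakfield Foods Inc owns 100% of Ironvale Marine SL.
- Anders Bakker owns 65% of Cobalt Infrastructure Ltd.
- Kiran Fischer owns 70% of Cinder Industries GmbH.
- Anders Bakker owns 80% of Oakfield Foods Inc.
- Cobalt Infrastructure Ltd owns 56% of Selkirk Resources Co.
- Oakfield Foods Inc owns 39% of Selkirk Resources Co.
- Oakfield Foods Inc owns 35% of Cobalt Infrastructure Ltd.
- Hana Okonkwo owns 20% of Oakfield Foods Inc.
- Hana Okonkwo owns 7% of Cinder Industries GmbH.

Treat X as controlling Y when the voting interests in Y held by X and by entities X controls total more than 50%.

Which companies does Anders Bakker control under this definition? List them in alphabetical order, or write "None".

Anders holds 80% of Oakfield, so Anders controls Oakfield.
Oakfield and Anders together hold 35% + 65% = 100% of Cobalt, so Anders controls Cobalt.
Oakfield holds 100% of Ironvale, so Anders controls Ironvale.
Cobalt and Oakfield together hold 56% + 39% = 95% of Selkirk, so Anders controls Selkirk.
No other company's threshold is met.

Cobalt Infrastructure Ltd, Ironvale Marine SL, Oakfield Foods Inc, Selkirk Resources Co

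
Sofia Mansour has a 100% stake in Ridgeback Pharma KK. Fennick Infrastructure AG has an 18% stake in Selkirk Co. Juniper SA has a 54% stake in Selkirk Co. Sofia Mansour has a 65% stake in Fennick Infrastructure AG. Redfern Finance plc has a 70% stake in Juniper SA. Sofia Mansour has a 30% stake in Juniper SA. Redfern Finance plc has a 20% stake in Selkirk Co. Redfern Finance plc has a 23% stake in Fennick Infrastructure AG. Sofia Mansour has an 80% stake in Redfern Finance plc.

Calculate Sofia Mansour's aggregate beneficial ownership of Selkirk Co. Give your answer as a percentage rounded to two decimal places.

77.45%

Sofia reaches Selkirk along 5 paths.
Via Juniper: 30% × 54% = 16.2%.
Via Redfern → Juniper: 80% × 70% × 54% = 30.24%.
Via Redfern: 80% × 20% = 16%.
Via Redfern → Fennick: 80% × 23% × 18% = 3.312%.
Via Fennick: 65% × 18% = 11.7%.
Total: 16.2% + 30.24% + 16% + 3.312% + 11.7% = 77.452%.
Rounded: 77.45%.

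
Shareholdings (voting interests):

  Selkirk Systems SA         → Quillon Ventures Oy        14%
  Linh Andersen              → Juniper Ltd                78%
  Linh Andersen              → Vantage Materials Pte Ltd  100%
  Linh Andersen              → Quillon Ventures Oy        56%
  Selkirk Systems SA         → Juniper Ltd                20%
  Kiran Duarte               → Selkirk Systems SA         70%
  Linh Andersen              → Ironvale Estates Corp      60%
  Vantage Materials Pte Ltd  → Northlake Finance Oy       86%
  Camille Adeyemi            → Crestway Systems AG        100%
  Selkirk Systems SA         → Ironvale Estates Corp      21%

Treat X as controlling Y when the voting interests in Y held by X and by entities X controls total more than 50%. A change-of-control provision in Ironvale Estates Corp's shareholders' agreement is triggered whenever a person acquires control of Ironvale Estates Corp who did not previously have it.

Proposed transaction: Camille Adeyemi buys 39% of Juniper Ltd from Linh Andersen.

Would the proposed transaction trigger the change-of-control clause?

The purchase adds only to Camille's holdings (Linh's stake shrinks), so Camille is the only person who could newly come to control Ironvale.
Camille holds 100% of Crestway, so Camille controls Crestway.
Neither Camille nor any entity Camille controls holds any voting interest in Ironvale.
So before the transaction, Camille does not control Ironvale.
After the purchase, Camille holds 39% of Juniper directly, and Linh's stake falls to 39%.
Camille's side now holds 39% of Juniper, not > 50%, so Camille still does not control Juniper.
After the transaction, neither Camille nor any entity Camille controls holds a voting interest in Ironvale, so Camille still does not control it.
No new person acquires control, so the clause is not triggered.

No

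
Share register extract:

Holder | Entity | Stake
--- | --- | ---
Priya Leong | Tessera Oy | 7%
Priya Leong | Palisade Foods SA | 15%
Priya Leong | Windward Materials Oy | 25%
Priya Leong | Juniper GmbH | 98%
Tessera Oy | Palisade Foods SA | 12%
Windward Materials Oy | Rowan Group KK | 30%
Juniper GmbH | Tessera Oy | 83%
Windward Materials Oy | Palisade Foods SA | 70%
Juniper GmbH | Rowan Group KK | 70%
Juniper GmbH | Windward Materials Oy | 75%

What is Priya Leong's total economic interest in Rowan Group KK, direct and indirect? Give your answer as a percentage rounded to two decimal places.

98.15%

Priya reaches Rowan along 3 paths.
Via Juniper: 98% × 70% = 68.6%.
Via Juniper → Windward: 98% × 75% × 30% = 22.05%.
Via Windward: 25% × 30% = 7.5%.
Total: 68.6% + 22.05% + 7.5% = 98.15%.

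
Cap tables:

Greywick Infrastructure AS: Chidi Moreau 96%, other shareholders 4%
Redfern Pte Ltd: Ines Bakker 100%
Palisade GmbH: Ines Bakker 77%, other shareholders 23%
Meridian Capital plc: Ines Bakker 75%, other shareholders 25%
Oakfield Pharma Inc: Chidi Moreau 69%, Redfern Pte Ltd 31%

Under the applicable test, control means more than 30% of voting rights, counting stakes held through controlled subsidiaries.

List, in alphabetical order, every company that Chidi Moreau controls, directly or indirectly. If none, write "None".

Chidi holds 96% of Greywick, so Chidi controls Greywick.
Chidi holds 69% of Oakfield, so Chidi controls Oakfield.
No other company's threshold is met.

Greywick Infrastructure AS, Oakfield Pharma Inc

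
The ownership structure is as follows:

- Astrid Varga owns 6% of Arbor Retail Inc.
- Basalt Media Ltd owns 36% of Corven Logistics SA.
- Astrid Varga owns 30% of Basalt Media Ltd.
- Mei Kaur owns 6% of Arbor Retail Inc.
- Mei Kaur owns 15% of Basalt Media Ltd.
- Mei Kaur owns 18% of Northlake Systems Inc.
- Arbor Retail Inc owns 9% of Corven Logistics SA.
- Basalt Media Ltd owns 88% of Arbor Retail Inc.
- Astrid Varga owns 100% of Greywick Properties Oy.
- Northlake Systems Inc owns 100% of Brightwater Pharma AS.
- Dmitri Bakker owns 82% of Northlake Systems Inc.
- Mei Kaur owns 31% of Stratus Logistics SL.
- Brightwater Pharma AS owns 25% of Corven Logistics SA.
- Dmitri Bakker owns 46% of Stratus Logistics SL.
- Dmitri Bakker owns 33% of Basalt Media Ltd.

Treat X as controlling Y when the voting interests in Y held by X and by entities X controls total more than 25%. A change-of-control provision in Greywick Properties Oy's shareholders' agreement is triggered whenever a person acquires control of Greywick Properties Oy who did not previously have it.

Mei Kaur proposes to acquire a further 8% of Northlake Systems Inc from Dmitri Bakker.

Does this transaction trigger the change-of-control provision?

The purchase adds only to Mei's holdings (Dmitri's stake shrinks), so Mei is the only person who could newly come to control Greywick.
Mei holds 31% of Stratus, so Mei controls Stratus.
Neither Mei nor any entity Mei controls holds any voting interest in Greywick.
So before the transaction, Mei does not control Greywick.
After the purchase, Mei's direct stake in Northlake rises to 18% + 8% = 26%, and Dmitri's stake falls to 74%.
Mei holds 26% of Northlake, so Mei controls Northlake.
Northlake holds 100% of Brightwater, so Mei controls Brightwater.
After the transaction, neither Mei nor any entity Mei controls holds a voting interest in Greywick, so Mei still does not control it.
No new person acquires control, so the clause is not triggered.

No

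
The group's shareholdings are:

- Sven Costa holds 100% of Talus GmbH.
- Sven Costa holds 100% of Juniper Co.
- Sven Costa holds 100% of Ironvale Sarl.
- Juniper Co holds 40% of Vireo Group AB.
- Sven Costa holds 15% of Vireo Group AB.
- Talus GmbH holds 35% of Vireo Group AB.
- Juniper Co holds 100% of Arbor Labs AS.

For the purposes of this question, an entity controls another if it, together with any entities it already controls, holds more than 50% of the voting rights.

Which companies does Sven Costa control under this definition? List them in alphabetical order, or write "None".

Sven holds 100% of Juniper, so Sven controls Juniper.
Sven holds 100% of Talus, so Sven controls Talus.
Sven holds 100% of Ironvale, so Sven controls Ironvale.
Juniper holds 100% of Arbor, so Sven controls Arbor.
Talus and Sven and Juniper together hold 35% + 15% + 40% = 90% of Vireo, so Sven controls Vireo.

Arbor Labs AS, Ironvale Sarl, Juniper Co, Talus GmbH, Vireo Group AB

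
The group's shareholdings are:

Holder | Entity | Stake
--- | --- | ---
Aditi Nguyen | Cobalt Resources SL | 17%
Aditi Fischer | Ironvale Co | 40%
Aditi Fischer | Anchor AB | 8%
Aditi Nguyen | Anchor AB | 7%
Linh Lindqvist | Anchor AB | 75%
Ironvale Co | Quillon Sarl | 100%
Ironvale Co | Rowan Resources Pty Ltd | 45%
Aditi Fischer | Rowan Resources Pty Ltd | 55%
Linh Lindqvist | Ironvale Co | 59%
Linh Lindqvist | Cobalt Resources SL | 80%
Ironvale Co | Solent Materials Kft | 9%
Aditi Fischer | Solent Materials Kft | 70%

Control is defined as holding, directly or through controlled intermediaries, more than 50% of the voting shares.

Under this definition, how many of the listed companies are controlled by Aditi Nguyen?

0

Aditi Nguyen's largest direct stake is 17% in Cobalt, which does not meet the threshold.
Aditi Nguyen controls 0 companies.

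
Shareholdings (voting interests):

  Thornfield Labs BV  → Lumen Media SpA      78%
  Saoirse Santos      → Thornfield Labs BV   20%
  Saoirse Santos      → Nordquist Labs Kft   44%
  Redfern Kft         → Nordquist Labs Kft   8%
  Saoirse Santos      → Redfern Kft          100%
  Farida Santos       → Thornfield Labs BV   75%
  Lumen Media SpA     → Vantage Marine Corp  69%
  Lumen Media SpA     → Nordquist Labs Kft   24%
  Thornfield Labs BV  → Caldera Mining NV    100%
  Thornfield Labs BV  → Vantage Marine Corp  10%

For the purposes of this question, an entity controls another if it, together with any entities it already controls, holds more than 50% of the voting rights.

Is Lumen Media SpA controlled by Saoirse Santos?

No

Saoirse holds 100% of Redfern, so Saoirse controls Redfern.
Saoirse and Redfern together hold 44% + 8% = 52% of Nordquist, so Saoirse controls Nordquist.
Neither Saoirse nor any entity Saoirse controls holds any voting interest in Lumen.
So Saoirse does not control Lumen.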